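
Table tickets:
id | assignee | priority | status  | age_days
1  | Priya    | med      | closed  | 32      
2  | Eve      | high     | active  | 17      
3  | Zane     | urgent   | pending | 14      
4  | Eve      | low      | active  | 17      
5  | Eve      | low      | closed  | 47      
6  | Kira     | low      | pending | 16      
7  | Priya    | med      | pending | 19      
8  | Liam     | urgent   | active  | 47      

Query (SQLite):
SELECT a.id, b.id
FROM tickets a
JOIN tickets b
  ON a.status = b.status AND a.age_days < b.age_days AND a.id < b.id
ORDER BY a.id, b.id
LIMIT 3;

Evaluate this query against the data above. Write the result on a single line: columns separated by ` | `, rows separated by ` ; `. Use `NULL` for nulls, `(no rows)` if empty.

1 | 5 ; 2 | 8 ; 3 | 6

Pairs (a,b) with same status, a.age_days < b.age_days, a.id < b.id.
status groups: active:{2,4,8} closed:{1,5} pending:{3,6,7}
Ordered by (a.id, b.id); first 3.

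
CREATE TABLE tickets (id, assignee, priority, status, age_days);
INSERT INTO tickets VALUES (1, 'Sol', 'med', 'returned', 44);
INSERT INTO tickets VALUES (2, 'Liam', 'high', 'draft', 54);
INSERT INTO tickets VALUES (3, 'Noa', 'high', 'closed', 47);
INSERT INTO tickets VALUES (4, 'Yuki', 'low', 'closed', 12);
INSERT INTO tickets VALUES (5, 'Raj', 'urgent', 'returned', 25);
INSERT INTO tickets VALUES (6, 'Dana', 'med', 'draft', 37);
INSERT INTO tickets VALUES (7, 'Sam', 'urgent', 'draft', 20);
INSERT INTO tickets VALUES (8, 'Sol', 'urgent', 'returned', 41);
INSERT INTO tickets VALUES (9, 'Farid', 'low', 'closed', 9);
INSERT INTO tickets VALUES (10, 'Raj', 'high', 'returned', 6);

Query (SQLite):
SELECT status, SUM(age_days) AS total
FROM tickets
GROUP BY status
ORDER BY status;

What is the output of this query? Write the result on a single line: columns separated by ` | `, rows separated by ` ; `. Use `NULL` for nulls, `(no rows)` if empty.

Partition tickets by status; compute SUM(age_days) within each group.
  closed: ids {3, 4, 9} → SUM(age_days)=68
  draft: ids {2, 6, 7} → SUM(age_days)=111
  returned: ids {1, 5, 8, 10} → SUM(age_days)=116

closed | 68 ; draft | 111 ; returned | 116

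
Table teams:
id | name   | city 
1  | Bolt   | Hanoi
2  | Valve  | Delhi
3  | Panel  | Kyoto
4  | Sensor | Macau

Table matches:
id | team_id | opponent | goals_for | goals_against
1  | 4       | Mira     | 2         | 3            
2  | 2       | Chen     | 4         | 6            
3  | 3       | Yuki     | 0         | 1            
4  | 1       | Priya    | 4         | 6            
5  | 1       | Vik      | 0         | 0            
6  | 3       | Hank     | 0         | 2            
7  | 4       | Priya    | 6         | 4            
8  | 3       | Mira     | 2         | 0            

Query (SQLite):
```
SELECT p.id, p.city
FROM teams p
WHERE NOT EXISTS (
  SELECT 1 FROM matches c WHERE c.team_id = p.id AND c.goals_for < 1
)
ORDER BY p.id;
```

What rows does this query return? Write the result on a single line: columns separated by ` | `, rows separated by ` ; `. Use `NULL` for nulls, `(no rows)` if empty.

2 | Delhi ; 4 | Macau

For each teams row, check whether any matches with matching team_id has goals_for < 1.
Keep rows where that is false.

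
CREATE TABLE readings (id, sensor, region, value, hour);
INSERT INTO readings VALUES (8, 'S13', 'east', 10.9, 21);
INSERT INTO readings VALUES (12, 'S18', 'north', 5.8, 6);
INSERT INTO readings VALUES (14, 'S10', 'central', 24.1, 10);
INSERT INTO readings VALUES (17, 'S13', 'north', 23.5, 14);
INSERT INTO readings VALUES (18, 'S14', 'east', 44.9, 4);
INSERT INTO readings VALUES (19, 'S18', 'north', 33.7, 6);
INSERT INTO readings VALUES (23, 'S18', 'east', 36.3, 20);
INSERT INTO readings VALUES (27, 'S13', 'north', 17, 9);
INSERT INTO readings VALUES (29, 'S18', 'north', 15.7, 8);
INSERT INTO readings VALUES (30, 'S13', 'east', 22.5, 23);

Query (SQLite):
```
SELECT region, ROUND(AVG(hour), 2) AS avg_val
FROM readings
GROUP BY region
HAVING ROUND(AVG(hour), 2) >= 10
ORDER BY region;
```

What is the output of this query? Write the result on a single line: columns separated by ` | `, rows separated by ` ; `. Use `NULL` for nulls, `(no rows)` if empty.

Partition readings by region; compute ROUND(AVG(hour), 2) within each group.
HAVING: keep groups where ROUND(AVG(hour), 2) >= 10.
  central: ids {14} → ROUND(AVG(hour), 2)=10
  east: ids {8, 18, 23, 30} → ROUND(AVG(hour), 2)=17
  north: ids {12, 17, 19, 27, 29} → ROUND(AVG(hour), 2)=8.6

central | 10 ; east | 17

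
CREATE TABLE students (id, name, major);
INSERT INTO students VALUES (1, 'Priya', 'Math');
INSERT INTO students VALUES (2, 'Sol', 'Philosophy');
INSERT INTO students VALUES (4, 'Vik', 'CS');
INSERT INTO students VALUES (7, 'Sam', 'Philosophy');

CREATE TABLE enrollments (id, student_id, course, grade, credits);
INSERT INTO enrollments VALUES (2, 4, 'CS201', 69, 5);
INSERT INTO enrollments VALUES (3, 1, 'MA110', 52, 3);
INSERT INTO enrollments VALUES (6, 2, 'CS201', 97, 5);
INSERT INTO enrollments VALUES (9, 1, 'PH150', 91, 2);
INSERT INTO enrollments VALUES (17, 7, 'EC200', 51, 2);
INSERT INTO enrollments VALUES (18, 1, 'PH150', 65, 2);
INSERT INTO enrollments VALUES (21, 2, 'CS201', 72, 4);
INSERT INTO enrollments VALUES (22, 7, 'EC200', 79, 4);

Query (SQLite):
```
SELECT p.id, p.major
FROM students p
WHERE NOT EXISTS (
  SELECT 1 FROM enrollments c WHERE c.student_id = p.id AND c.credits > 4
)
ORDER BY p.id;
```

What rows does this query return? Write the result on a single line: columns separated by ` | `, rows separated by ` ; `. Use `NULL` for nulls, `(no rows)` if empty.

For each students row, check whether any enrollments with matching student_id has credits > 4.
Keep rows where that is false.

1 | Math ; 7 | Philosophy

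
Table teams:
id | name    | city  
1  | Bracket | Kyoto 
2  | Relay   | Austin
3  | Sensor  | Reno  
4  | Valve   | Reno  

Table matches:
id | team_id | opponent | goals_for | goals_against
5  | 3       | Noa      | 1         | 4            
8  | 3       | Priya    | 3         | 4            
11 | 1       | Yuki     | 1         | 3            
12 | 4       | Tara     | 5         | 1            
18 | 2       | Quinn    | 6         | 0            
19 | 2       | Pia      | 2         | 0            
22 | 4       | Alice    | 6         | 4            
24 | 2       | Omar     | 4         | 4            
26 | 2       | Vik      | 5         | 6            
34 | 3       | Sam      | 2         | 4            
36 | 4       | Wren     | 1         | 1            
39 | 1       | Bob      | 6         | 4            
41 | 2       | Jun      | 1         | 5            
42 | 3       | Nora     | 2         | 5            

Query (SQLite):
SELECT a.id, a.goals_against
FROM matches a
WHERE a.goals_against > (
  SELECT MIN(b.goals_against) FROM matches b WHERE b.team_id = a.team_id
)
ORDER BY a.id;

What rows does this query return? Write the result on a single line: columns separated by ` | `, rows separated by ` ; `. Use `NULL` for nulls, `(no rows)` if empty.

22 | 4 ; 24 | 4 ; 26 | 6 ; 39 | 4 ; 41 | 5 ; 42 | 5

For each matches row a, compute MIN(goals_against) over rows sharing a.team_id.
Keep row a if a.goals_against > that per-group MIN.
  team_id=1: MIN(goals_against) = 3
  team_id=2: MIN(goals_against) = 0
  team_id=3: MIN(goals_against) = 4
  team_id=4: MIN(goals_against) = 1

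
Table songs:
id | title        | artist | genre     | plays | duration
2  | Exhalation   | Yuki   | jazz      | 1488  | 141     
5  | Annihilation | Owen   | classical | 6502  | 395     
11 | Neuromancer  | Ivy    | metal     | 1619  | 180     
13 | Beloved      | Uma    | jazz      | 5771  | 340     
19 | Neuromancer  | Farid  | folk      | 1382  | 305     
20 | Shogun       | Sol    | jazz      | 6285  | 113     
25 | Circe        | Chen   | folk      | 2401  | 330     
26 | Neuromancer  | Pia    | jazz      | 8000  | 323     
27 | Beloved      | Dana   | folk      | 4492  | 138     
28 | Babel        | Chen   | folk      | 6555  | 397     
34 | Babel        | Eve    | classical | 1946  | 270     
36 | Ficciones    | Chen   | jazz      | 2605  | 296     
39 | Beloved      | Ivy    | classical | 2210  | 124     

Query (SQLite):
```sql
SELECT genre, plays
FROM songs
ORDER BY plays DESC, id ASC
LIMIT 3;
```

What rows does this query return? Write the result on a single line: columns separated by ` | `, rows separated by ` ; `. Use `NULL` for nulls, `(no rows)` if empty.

Sort by plays desc, tiebreak id asc: (8000, id=26), (6555, id=28), (6502, id=5), (6285, id=20), (5771, id=13), (4492, id=27) …. Take first 3.

jazz | 8000 ; folk | 6555 ; classical | 6502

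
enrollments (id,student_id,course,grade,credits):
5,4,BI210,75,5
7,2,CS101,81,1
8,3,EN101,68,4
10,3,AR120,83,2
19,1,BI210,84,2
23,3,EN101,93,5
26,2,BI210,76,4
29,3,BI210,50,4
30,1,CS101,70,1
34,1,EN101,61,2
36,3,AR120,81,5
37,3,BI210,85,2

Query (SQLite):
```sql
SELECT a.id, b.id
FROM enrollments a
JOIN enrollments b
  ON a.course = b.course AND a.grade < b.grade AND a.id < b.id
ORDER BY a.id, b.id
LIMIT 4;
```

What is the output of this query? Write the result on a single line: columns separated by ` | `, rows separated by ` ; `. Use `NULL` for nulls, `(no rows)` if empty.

5 | 19 ; 5 | 26 ; 5 | 37 ; 8 | 23

Pairs (a,b) with same course, a.grade < b.grade, a.id < b.id.
course groups: AR120:{10,36} BI210:{5,19,26,29,37} CS101:{7,30} EN101:{8,23,34}
Ordered by (a.id, b.id); first 4.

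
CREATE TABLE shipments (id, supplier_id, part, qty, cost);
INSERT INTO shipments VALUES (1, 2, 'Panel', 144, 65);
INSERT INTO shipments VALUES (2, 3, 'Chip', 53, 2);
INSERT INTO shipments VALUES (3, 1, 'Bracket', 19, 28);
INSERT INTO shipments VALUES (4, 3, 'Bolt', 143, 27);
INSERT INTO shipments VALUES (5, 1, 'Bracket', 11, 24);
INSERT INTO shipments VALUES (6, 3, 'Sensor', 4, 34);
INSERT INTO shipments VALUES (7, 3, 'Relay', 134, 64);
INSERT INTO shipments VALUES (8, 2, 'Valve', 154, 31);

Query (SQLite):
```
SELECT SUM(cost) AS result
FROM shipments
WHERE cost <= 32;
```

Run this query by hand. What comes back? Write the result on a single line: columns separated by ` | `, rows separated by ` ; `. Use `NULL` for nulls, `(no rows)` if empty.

112

Rows where cost <= 32 → cost values: [2, 28, 27, 24, 31].
SUM of non-NULL values = 112.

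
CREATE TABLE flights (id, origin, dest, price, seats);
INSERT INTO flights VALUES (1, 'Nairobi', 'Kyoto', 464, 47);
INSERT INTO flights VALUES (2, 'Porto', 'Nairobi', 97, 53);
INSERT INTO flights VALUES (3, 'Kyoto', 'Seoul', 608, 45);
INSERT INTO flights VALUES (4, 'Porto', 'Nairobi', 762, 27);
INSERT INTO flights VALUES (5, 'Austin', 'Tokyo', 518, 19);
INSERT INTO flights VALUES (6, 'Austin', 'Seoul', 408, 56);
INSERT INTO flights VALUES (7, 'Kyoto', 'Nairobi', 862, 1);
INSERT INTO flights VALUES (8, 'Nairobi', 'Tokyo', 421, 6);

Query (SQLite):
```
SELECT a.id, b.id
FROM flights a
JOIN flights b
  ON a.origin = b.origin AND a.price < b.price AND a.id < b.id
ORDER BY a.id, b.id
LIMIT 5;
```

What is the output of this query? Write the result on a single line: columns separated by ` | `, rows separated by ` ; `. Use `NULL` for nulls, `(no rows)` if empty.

2 | 4 ; 3 | 7

Pairs (a,b) with same origin, a.price < b.price, a.id < b.id.
origin groups: Austin:{5,6} Kyoto:{3,7} Nairobi:{1,8} Porto:{2,4}
Ordered by (a.id, b.id); first 5.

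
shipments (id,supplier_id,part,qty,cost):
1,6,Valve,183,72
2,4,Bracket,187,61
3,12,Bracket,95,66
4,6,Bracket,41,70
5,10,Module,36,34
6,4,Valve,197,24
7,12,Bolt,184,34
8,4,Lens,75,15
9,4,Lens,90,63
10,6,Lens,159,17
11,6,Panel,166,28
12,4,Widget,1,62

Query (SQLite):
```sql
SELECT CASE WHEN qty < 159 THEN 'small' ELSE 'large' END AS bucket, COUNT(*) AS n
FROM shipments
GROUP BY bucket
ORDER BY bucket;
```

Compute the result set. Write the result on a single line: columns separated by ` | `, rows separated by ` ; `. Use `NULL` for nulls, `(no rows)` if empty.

Bucket rows by qty < 159 → 'small' else 'large'; count each bucket.

large | 6 ; small | 6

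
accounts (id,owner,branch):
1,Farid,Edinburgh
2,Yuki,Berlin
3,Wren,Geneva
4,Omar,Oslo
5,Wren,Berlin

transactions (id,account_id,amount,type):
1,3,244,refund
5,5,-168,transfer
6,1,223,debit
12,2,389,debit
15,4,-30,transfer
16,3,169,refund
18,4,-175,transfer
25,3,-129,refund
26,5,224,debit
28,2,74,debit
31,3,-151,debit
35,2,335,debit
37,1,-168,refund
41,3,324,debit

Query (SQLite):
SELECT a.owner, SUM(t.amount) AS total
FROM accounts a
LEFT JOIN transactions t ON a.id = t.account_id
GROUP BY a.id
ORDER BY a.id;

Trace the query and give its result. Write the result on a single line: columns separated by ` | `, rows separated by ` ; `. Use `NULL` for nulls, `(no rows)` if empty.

LEFT JOIN keeps every accounts row; unmatched ones get NULL for transactions columns.
Group by accounts.id and compute SUM(t.amount). SUM over an all-NULL group is NULL.
  1: ids {6, 37} → SUM(t.amount)=55
  2: ids {12, 28, 35} → SUM(t.amount)=798
  3: ids {1, 16, 25, 31, 41} → SUM(t.amount)=457
  4: ids {15, 18} → SUM(t.amount)=-205
  5: ids {5, 26} → SUM(t.amount)=56

Farid | 55 ; Yuki | 798 ; Wren | 457 ; Omar | -205 ; Wren | 56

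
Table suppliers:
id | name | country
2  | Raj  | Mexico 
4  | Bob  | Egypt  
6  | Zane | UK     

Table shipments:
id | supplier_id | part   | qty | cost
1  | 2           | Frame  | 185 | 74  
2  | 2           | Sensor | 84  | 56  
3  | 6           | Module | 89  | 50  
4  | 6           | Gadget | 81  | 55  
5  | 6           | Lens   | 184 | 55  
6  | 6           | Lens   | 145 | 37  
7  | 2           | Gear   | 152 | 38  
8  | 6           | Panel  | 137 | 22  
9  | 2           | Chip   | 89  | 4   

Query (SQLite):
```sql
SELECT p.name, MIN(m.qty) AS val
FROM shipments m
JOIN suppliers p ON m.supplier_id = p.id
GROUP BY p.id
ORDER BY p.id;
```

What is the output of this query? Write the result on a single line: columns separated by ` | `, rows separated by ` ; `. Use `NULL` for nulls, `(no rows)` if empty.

Raj | 84 ; Zane | 81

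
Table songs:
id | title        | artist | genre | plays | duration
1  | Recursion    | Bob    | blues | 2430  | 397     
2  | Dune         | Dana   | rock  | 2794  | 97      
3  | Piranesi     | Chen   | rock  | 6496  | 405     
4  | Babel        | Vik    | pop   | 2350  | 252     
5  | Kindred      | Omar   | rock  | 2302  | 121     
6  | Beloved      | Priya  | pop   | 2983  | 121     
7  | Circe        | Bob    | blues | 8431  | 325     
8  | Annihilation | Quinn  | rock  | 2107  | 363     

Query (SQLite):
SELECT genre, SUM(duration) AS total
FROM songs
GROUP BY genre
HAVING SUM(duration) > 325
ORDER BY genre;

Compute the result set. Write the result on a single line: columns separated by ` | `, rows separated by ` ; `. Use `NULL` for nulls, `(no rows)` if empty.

Partition songs by genre; compute SUM(duration) within each group.
HAVING: keep groups where SUM(duration) > 325.
  blues: ids {1, 7} → SUM(duration)=722
  pop: ids {4, 6} → SUM(duration)=373
  rock: ids {2, 3, 5, 8} → SUM(duration)=986

blues | 722 ; pop | 373 ; rock | 986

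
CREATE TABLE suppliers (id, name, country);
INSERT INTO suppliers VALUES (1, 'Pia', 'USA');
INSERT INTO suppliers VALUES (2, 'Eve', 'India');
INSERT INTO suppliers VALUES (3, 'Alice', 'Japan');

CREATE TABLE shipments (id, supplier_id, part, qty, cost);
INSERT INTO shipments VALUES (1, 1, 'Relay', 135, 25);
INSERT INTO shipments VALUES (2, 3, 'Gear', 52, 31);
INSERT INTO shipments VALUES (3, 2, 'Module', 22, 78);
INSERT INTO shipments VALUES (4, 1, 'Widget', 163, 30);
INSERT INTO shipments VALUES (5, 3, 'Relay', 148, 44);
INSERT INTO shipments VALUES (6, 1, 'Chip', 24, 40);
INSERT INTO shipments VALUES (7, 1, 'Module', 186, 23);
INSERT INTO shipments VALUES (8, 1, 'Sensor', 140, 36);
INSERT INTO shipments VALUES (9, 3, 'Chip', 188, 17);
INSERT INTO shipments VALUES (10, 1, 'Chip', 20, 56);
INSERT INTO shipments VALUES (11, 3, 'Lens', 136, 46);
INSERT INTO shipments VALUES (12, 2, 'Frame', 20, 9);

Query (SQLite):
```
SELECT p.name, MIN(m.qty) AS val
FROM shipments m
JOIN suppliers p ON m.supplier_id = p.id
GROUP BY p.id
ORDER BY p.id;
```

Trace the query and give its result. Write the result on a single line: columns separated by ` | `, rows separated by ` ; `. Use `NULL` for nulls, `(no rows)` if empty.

Pia | 20 ; Eve | 20 ; Alice | 52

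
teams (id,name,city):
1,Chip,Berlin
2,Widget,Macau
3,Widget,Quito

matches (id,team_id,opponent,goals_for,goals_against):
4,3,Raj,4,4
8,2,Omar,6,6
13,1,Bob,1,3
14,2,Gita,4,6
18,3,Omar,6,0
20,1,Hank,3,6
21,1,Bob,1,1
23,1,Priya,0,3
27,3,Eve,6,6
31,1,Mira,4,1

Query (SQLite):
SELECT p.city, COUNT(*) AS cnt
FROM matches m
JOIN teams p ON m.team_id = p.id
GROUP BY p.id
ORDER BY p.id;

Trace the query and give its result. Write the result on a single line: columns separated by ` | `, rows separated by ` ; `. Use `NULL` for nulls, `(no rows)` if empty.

Berlin | 5 ; Macau | 2 ; Quito | 3

Join each matches row to its teams via team_id.
Group joined rows by teams.id; compute COUNT(*) per group.
  1: ids {13, 20, 21, 23, 31} → COUNT(*)=5
  2: ids {8, 14} → COUNT(*)=2
  3: ids {4, 18, 27} → COUNT(*)=3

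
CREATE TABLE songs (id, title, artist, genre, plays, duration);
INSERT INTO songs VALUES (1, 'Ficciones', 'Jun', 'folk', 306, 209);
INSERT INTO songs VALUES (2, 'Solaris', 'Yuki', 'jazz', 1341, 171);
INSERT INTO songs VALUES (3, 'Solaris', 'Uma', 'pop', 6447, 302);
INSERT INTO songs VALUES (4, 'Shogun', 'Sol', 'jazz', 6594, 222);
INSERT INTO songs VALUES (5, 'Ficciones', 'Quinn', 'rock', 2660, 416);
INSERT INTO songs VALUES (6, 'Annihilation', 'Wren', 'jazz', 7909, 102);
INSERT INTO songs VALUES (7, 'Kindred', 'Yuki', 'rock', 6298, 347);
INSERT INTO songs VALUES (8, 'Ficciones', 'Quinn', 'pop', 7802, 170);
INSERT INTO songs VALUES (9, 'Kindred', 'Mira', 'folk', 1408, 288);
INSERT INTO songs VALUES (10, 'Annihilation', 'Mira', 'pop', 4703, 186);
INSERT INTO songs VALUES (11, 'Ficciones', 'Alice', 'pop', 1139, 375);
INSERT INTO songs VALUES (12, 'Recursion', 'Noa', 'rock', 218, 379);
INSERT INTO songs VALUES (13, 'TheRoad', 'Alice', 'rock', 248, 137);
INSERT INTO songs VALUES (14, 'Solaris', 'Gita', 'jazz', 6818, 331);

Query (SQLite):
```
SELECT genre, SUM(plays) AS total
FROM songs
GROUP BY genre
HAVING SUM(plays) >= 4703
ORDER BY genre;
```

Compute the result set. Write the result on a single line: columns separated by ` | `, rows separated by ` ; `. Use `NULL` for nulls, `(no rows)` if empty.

Partition songs by genre; compute SUM(plays) within each group.
HAVING: keep groups where SUM(plays) >= 4703.
  folk: ids {1, 9} → SUM(plays)=1714
  jazz: ids {2, 4, 6, 14} → SUM(plays)=22662
  pop: ids {3, 8, 10, 11} → SUM(plays)=20091
  rock: ids {5, 7, 12, 13} → SUM(plays)=9424

jazz | 22662 ; pop | 20091 ; rock | 9424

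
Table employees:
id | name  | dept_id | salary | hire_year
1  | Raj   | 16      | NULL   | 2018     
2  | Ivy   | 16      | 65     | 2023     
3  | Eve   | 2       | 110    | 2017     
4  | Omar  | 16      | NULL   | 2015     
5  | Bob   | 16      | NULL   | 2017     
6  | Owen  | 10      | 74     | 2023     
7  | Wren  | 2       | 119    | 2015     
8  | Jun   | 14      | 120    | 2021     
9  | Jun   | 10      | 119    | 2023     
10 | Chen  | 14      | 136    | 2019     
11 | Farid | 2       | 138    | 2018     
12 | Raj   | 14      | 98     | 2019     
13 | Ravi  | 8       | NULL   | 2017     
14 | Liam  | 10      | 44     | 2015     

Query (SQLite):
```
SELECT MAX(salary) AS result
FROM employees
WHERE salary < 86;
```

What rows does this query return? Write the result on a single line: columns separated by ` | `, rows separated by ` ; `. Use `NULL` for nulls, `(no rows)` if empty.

Rows where salary < 86 → salary values: [65, 74, 44].
MAX of non-NULL values = 74.

74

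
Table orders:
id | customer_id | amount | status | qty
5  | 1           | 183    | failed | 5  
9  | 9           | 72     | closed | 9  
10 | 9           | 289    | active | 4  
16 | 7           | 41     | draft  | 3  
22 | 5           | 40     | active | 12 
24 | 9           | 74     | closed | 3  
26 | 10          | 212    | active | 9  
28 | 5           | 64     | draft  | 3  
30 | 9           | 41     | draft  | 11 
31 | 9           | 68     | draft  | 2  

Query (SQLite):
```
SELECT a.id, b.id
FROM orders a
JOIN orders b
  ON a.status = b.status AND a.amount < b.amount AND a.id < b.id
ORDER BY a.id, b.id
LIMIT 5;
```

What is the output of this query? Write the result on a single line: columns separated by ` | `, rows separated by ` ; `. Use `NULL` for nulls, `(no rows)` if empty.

9 | 24 ; 16 | 28 ; 16 | 31 ; 22 | 26 ; 28 | 31

Pairs (a,b) with same status, a.amount < b.amount, a.id < b.id.
status groups: active:{10,22,26} closed:{9,24} draft:{16,28,30,31} failed:{5}
Ordered by (a.id, b.id); first 5.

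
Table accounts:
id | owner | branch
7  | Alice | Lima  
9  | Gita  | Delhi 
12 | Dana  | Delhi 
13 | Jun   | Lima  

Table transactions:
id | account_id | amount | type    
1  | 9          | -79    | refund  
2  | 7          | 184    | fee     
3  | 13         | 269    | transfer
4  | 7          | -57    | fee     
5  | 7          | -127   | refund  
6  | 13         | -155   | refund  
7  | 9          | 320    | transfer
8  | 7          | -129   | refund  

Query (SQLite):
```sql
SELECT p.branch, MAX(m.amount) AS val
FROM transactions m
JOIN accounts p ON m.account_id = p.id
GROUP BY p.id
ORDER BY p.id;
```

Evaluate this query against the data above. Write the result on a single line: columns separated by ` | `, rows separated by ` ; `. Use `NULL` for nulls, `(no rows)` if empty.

Join each transactions row to its accounts via account_id.
Group joined rows by accounts.id; compute MAX(m.amount) per group.
  7: ids {2, 4, 5, 8} → MAX(m.amount)=184
  9: ids {1, 7} → MAX(m.amount)=320
  13: ids {3, 6} → MAX(m.amount)=269

Lima | 184 ; Delhi | 320 ; Lima | 269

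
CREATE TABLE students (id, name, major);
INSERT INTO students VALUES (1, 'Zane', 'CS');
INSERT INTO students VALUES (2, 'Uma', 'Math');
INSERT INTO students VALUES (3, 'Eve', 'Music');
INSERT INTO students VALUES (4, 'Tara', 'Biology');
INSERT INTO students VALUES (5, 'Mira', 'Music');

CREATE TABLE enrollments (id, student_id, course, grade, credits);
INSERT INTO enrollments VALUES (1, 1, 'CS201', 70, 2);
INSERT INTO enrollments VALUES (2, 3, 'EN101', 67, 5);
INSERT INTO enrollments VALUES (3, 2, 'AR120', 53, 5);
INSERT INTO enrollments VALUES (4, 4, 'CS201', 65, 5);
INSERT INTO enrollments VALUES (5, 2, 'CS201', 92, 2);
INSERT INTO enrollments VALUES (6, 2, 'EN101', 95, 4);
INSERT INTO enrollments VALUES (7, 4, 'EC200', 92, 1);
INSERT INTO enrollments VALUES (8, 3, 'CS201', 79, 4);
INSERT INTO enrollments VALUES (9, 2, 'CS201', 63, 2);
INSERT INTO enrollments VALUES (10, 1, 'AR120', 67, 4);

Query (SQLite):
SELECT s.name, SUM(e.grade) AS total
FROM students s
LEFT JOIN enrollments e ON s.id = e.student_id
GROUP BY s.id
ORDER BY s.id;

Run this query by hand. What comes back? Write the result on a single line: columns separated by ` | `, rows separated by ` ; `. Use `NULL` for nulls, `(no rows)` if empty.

Zane | 137 ; Uma | 303 ; Eve | 146 ; Tara | 157 ; Mira | NULL

LEFT JOIN keeps every students row; unmatched ones get NULL for enrollments columns.
Group by students.id and compute SUM(e.grade). SUM over an all-NULL group is NULL.
  1: ids {1, 10} → SUM(e.grade)=137
  2: ids {3, 5, 6, 9} → SUM(e.grade)=303
  3: ids {2, 8} → SUM(e.grade)=146
  4: ids {4, 7} → SUM(e.grade)=157
  5: ids {—} → SUM(e.grade)=NULL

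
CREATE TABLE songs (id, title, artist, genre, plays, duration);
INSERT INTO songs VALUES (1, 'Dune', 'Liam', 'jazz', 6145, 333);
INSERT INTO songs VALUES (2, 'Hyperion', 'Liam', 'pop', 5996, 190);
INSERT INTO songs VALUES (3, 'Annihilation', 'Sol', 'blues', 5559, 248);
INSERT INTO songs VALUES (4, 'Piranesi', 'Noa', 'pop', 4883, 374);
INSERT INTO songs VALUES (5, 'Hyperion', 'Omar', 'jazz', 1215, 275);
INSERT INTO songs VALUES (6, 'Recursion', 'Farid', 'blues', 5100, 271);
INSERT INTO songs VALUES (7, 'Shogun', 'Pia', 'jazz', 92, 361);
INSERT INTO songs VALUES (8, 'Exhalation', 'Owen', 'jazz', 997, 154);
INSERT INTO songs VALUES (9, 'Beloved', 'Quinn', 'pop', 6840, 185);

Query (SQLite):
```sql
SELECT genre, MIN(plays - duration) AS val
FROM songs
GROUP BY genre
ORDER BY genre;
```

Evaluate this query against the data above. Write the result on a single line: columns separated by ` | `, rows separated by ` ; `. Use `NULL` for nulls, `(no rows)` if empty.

blues | 4829 ; jazz | -269 ; pop | 4509

For each row compute plays - duration.
Group by genre; take MIN of the expression per group.
  blues: ids {3, 6} → MIN(plays - duration)=4829
  jazz: ids {1, 5, 7, 8} → MIN(plays - duration)=-269
  pop: ids {2, 4, 9} → MIN(plays - duration)=4509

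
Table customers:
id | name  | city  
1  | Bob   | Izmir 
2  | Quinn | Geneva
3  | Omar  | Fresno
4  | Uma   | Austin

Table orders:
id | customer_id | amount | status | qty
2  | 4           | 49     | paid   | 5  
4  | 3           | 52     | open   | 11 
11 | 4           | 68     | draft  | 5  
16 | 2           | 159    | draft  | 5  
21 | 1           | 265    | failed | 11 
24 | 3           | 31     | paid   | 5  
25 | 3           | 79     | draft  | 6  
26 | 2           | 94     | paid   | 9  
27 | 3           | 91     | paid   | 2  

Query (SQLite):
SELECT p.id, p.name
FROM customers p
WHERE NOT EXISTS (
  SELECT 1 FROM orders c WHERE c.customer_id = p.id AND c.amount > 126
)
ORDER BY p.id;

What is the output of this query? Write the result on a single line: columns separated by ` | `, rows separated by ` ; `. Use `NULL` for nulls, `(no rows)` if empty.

3 | Omar ; 4 | Uma

For each customers row, check whether any orders with matching customer_id has amount > 126.
Keep rows where that is false.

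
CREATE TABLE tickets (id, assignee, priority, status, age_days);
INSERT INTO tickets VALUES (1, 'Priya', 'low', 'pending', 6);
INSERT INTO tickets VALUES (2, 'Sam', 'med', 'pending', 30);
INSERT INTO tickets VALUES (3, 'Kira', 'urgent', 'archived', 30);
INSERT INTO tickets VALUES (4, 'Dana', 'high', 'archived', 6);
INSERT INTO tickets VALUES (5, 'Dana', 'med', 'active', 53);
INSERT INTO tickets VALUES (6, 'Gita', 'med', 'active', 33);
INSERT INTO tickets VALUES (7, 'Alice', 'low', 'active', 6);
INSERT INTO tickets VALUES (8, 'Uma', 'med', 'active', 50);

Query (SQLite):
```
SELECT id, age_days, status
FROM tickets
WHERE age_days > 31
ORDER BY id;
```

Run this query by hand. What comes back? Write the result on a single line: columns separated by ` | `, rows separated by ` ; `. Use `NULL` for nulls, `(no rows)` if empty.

age_days > 31: ids {5, 6, 8}

5 | 53 | active ; 6 | 33 | active ; 8 | 50 | active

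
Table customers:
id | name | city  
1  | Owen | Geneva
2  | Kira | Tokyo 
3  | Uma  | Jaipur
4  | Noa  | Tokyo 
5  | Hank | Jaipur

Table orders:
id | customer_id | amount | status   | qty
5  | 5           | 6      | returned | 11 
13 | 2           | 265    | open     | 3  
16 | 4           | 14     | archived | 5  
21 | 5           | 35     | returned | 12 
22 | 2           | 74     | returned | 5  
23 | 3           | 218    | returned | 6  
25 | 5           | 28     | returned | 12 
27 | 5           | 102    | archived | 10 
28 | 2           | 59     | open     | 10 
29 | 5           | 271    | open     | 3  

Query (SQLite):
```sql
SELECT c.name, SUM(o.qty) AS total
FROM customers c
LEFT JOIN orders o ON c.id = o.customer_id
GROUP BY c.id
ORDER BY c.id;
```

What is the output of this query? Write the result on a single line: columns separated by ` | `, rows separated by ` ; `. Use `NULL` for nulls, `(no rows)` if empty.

LEFT JOIN keeps every customers row; unmatched ones get NULL for orders columns.
Group by customers.id and compute SUM(o.qty). SUM over an all-NULL group is NULL.
  1: ids {—} → SUM(o.qty)=NULL
  2: ids {13, 22, 28} → SUM(o.qty)=18
  3: ids {23} → SUM(o.qty)=6
  4: ids {16} → SUM(o.qty)=5
  5: ids {5, 21, 25, 27, 29} → SUM(o.qty)=48

Owen | NULL ; Kira | 18 ; Uma | 6 ; Noa | 5 ; Hank | 48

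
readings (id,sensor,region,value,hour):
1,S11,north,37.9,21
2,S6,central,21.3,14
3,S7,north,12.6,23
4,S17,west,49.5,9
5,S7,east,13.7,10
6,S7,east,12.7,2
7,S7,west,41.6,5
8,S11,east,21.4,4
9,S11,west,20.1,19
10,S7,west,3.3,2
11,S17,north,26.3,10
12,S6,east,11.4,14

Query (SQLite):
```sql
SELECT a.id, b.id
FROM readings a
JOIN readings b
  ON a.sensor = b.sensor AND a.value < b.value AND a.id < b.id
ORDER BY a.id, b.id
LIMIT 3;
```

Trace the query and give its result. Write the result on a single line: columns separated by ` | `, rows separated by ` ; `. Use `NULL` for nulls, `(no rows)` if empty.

Pairs (a,b) with same sensor, a.value < b.value, a.id < b.id.
sensor groups: S11:{1,8,9} S17:{4,11} S6:{2,12} S7:{3,5,6,7,10}
Ordered by (a.id, b.id); first 3.

3 | 5 ; 3 | 6 ; 3 | 7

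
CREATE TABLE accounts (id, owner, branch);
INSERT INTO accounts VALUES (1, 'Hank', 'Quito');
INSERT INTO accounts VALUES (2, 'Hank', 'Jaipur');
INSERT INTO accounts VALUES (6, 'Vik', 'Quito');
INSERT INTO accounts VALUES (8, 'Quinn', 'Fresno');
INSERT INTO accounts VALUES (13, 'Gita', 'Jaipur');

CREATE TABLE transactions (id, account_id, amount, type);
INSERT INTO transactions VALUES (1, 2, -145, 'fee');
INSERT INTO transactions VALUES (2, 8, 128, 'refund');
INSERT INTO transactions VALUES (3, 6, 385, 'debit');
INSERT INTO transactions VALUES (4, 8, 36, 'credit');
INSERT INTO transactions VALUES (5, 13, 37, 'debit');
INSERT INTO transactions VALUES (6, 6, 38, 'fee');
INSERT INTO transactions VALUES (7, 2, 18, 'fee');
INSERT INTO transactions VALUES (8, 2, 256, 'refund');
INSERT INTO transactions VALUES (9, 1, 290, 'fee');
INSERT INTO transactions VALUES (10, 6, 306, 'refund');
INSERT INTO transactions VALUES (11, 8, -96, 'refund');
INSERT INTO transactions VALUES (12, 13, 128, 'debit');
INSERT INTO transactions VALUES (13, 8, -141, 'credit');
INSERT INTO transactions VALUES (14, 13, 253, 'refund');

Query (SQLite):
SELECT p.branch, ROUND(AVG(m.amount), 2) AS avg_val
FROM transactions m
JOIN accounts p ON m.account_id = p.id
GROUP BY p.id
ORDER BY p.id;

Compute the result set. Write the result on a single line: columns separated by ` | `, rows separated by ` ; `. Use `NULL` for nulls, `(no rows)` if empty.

Join each transactions row to its accounts via account_id.
Group joined rows by accounts.id; compute ROUND(AVG(m.amount), 2) per group.
  1: ids {9} → ROUND(AVG(m.amount), 2)=290
  2: ids {1, 7, 8} → ROUND(AVG(m.amount), 2)=43
  6: ids {3, 6, 10} → ROUND(AVG(m.amount), 2)=243
  8: ids {2, 4, 11, 13} → ROUND(AVG(m.amount), 2)=-18.25
  13: ids {5, 12, 14} → ROUND(AVG(m.amount), 2)=139.33

Quito | 290 ; Jaipur | 43 ; Quito | 243 ; Fresno | -18.25 ; Jaipur | 139.33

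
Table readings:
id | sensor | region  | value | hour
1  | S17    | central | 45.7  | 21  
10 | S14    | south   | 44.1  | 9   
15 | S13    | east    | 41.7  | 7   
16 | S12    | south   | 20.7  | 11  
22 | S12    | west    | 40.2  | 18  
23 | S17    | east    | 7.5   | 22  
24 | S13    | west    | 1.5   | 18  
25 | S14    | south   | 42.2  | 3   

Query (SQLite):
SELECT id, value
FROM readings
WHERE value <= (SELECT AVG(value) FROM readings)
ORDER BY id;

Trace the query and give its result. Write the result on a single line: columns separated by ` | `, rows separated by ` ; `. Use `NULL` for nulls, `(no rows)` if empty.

16 | 20.7 ; 23 | 7.5 ; 24 | 1.5

Scalar subquery: AVG(value) over all readings rows = 30.45 (≈; comparison uses full precision).
Keep rows where value <= that value.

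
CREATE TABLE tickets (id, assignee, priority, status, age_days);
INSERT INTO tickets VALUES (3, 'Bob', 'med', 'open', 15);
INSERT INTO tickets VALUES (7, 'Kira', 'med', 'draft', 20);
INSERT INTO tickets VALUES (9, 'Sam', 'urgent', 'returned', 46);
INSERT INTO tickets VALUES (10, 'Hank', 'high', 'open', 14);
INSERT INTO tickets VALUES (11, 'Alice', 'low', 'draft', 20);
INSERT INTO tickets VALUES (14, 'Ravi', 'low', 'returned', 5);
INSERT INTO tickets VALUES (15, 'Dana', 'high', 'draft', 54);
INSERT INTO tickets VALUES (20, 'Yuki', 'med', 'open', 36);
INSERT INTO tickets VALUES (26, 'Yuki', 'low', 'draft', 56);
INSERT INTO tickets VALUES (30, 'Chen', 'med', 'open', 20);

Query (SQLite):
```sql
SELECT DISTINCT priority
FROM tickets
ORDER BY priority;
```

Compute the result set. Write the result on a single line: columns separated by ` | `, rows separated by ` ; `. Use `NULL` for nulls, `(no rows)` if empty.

high ; low ; med ; urgent

Collect distinct priority values from tickets.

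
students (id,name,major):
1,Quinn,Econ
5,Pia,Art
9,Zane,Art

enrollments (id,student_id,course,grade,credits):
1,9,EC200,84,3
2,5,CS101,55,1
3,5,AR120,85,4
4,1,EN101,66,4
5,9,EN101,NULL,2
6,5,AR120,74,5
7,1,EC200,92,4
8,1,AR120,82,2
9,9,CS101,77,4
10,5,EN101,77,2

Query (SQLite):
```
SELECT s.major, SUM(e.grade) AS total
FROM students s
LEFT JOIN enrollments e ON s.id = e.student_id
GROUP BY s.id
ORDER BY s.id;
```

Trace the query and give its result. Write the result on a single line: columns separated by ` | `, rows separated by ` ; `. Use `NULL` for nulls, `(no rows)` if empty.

Econ | 240 ; Art | 291 ; Art | 161

LEFT JOIN keeps every students row; unmatched ones get NULL for enrollments columns.
Group by students.id and compute SUM(e.grade). SUM over an all-NULL group is NULL.
  1: ids {4, 7, 8} → SUM(e.grade)=240
  5: ids {2, 3, 6, 10} → SUM(e.grade)=291
  9: ids {1, 5, 9} → SUM(e.grade)=161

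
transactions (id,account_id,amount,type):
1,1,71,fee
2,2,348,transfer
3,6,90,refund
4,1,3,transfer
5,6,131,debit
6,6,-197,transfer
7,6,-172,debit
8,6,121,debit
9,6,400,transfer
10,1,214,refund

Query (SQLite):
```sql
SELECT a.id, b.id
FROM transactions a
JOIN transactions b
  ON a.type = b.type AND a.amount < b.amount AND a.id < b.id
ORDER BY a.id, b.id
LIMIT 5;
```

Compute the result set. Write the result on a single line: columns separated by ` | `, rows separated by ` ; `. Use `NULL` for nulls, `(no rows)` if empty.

Pairs (a,b) with same type, a.amount < b.amount, a.id < b.id.
type groups: debit:{5,7,8} fee:{1} refund:{3,10} transfer:{2,4,6,9}
Ordered by (a.id, b.id); first 5.

2 | 9 ; 3 | 10 ; 4 | 9 ; 6 | 9 ; 7 | 8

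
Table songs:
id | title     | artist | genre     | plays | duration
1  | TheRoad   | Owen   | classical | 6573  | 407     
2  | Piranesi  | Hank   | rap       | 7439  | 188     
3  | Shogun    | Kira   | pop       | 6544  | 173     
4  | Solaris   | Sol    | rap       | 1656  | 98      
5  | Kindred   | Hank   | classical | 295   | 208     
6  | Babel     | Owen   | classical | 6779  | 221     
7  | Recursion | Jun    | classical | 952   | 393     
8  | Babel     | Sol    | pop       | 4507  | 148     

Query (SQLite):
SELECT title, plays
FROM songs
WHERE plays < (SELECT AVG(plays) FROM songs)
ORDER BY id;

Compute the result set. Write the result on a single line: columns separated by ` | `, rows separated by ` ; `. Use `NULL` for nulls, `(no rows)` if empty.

Solaris | 1656 ; Kindred | 295 ; Recursion | 952

Scalar subquery: AVG(plays) over all songs rows = 4343.125.
Keep rows where plays < that value.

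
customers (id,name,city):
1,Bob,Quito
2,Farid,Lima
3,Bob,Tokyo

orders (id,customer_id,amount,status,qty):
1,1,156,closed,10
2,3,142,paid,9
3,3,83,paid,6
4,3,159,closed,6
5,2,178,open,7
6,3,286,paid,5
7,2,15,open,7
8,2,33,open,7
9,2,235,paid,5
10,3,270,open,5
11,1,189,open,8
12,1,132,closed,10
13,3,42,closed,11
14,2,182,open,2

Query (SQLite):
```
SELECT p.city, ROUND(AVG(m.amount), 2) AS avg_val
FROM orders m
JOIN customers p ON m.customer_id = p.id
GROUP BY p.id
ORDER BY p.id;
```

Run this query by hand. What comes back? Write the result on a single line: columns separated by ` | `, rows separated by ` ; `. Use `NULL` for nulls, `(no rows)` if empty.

Join each orders row to its customers via customer_id.
Group joined rows by customers.id; compute ROUND(AVG(m.amount), 2) per group.
  1: ids {1, 11, 12} → ROUND(AVG(m.amount), 2)=159
  2: ids {5, 7, 8, 9, 14} → ROUND(AVG(m.amount), 2)=128.6
  3: ids {2, 3, 4, 6, 10, 13} → ROUND(AVG(m.amount), 2)=163.67

Quito | 159 ; Lima | 128.6 ; Tokyo | 163.67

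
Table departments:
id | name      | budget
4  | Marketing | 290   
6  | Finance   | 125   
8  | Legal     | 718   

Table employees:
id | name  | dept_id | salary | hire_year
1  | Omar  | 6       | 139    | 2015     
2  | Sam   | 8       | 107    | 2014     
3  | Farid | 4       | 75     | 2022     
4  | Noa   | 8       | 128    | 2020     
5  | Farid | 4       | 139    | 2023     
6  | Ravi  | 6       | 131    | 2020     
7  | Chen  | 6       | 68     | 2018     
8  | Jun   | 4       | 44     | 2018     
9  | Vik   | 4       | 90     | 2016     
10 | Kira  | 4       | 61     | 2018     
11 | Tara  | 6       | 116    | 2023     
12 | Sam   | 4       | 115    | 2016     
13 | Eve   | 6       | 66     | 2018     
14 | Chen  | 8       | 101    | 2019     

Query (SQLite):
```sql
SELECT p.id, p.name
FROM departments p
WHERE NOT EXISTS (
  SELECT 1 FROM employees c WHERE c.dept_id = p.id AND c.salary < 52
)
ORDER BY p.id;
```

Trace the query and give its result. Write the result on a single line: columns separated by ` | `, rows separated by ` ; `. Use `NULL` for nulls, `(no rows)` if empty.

6 | Finance ; 8 | Legal

For each departments row, check whether any employees with matching dept_id has salary < 52.
Keep rows where that is false.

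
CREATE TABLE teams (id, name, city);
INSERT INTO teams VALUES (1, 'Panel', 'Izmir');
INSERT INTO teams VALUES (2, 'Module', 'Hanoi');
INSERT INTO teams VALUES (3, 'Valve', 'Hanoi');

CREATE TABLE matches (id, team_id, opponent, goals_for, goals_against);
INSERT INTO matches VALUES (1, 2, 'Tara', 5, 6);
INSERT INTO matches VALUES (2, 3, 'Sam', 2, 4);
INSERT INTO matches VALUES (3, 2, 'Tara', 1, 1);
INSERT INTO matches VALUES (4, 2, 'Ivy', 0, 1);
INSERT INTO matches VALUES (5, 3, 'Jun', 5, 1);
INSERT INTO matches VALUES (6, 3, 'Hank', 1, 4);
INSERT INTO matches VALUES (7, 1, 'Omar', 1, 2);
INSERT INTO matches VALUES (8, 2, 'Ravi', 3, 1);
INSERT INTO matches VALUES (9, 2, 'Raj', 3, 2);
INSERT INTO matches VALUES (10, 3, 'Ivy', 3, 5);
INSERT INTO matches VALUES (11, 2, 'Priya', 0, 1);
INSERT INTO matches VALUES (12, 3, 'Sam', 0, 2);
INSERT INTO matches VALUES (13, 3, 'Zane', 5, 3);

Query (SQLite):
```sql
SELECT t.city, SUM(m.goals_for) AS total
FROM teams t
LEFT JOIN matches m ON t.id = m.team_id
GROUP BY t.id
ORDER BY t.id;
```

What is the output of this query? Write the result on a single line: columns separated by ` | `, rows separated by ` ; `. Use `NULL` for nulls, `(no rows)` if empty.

Izmir | 1 ; Hanoi | 12 ; Hanoi | 16

LEFT JOIN keeps every teams row; unmatched ones get NULL for matches columns.
Group by teams.id and compute SUM(m.goals_for). SUM over an all-NULL group is NULL.
  1: ids {7} → SUM(m.goals_for)=1
  2: ids {1, 3, 4, 8, 9, 11} → SUM(m.goals_for)=12
  3: ids {2, 5, 6, 10, 12, 13} → SUM(m.goals_for)=16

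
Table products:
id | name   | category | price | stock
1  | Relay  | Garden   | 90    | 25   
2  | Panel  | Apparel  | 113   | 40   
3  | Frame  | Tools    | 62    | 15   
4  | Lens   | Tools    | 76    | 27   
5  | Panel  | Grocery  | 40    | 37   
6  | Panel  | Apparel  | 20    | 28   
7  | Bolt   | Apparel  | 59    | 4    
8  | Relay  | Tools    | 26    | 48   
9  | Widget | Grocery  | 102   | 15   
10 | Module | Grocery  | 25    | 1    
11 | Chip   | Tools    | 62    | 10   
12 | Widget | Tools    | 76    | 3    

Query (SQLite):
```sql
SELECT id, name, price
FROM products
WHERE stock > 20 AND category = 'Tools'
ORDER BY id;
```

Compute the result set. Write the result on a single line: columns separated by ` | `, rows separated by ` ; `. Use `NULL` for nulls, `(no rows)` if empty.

stock > 20: ids {1, 2, 4, 5, 6, 8}
category = 'Tools': ids {3, 4, 8, 11, 12}
Combine with AND.

4 | Lens | 76 ; 8 | Relay | 26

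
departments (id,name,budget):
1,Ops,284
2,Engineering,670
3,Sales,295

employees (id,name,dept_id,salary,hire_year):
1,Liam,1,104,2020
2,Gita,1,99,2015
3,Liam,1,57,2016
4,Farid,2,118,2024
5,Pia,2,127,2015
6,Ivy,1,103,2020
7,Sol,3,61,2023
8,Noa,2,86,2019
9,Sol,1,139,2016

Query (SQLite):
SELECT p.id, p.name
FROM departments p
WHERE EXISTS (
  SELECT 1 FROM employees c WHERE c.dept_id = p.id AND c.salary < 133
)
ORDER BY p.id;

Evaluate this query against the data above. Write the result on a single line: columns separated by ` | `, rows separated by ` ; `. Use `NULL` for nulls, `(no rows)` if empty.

For each departments row, check whether any employees with matching dept_id has salary < 133.
Keep rows where that is true.

1 | Ops ; 2 | Engineering ; 3 | Sales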